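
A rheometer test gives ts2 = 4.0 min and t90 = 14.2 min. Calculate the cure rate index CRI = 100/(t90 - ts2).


CRI = 100 / (t90 - ts2)
= 100 / (14.2 - 4.0)
= 100 / 10.2
= 9.8 min^-1

9.8 min^-1


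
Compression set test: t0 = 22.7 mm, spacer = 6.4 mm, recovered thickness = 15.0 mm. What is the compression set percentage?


CS = (t0 - recovered) / (t0 - ts) * 100
= (22.7 - 15.0) / (22.7 - 6.4) * 100
= 7.7 / 16.3 * 100
= 47.2%

47.2%


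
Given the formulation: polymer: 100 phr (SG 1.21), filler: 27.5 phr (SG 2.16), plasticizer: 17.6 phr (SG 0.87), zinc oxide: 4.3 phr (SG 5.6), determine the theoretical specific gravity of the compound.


Sum of weights = 149.4
Volume contributions:
  polymer: 100/1.21 = 82.6446
  filler: 27.5/2.16 = 12.7315
  plasticizer: 17.6/0.87 = 20.2299
  zinc oxide: 4.3/5.6 = 0.7679
Sum of volumes = 116.3739
SG = 149.4 / 116.3739 = 1.284

SG = 1.284


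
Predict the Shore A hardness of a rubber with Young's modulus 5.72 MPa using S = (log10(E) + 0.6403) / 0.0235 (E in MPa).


log10(E) = 0.0235*S - 0.6403  =>  S = (log10(E) + 0.6403) / 0.0235
log10(5.72) = 0.757396
S = (0.757396 + 0.6403) / 0.0235 = 1.397696 / 0.0235
S = 59.5

Shore A = 59.5


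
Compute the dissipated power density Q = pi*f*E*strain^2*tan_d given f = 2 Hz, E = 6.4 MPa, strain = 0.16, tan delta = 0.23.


Q = pi * f * E * strain^2 * tan_d
= pi * 2 * 6.4 * 0.16^2 * 0.23
= pi * 2 * 6.4 * 0.0256 * 0.23
= 0.2368

Q = 0.2368


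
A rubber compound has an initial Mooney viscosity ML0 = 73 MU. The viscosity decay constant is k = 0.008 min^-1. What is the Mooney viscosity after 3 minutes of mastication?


ML = ML0 * exp(-k * t)
ML = 73 * exp(-0.008 * 3)
ML = 73 * 0.9763
ML = 71.27 MU

71.27 MU


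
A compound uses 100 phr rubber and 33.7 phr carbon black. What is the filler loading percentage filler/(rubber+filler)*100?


Filler % = filler / (rubber + filler) * 100
= 33.7 / (100 + 33.7) * 100
= 33.7 / 133.7 * 100
= 25.21%

25.21%


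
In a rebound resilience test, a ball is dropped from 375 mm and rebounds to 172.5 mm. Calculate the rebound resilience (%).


Resilience = h_rebound / h_drop * 100
= 172.5 / 375 * 100
= 46.0%

46.0%


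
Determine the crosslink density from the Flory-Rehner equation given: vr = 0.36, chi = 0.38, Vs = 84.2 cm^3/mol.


ln(1 - vr) = ln(1 - 0.36) = -0.4463
Numerator = -((-0.4463) + 0.36 + 0.38 * 0.36^2) = 0.0370
Denominator = 84.2 * (0.36^(1/3) - 0.36/2) = 44.7421
nu = 0.0370 / 44.7421 = 8.2784e-04 mol/cm^3

8.2784e-04 mol/cm^3


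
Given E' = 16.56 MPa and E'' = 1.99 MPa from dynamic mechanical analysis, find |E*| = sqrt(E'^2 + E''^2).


|E*| = sqrt(E'^2 + E''^2)
= sqrt(16.56^2 + 1.99^2)
= sqrt(274.2336 + 3.9601)
= 16.679 MPa

16.679 MPa


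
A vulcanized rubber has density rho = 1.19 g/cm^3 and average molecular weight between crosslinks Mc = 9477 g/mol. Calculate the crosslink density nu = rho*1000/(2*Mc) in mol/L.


nu = rho * 1000 / (2 * Mc)
nu = 1.19 * 1000 / (2 * 9477)
nu = 1190.0 / 18954
nu = 0.0628 mol/L

0.0628 mol/L


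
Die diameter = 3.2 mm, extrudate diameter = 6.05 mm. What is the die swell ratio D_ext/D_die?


Die swell ratio = D_extrudate / D_die
= 6.05 / 3.2
= 1.891

Die swell = 1.891


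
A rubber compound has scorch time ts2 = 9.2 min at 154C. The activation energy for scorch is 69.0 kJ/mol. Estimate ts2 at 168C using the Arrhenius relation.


Convert temperatures: T1 = 154 + 273.15 = 427.15 K, T2 = 168 + 273.15 = 441.15 K
ts2_new = 9.2 * exp(69000 / 8.314 * (1/441.15 - 1/427.15))
1/T2 - 1/T1 = -7.4295e-05
ts2_new = 4.97 min

4.97 min


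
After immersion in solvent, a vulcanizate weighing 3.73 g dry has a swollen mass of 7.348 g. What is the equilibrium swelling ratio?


Q = W_swollen / W_dry
Q = 7.348 / 3.73
Q = 1.97

Q = 1.97


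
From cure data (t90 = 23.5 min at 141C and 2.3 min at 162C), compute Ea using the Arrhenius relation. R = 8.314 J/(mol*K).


T1 = 414.15 K, T2 = 435.15 K
1/T1 - 1/T2 = 1.1653e-04
ln(t1/t2) = ln(23.5/2.3) = 2.3241
Ea = 8.314 * 2.3241 / 1.1653e-04 = 165821.3947 J/mol
Ea = 165.82 kJ/mol

165.82 kJ/mol


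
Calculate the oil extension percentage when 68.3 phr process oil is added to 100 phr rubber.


Oil % = oil / (100 + oil) * 100
= 68.3 / (100 + 68.3) * 100
= 68.3 / 168.3 * 100
= 40.58%

40.58%


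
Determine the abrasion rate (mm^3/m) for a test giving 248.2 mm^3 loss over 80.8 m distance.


Rate = volume_loss / distance
= 248.2 / 80.8
= 3.072 mm^3/m

3.072 mm^3/m


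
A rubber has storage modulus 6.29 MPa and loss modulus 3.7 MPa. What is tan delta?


tan delta = E'' / E'
= 3.7 / 6.29
= 0.5882

tan delta = 0.5882


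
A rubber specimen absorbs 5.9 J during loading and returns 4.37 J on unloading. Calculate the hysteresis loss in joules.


Hysteresis loss = loading - unloading
= 5.9 - 4.37
= 1.53 J

1.53 J


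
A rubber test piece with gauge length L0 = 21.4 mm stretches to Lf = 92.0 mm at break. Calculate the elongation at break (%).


Elongation = (Lf - L0) / L0 * 100
= (92.0 - 21.4) / 21.4 * 100
= 70.6 / 21.4 * 100
= 329.9%

329.9%


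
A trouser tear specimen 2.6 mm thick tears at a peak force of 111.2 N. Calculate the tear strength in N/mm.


Tear strength = force / thickness
= 111.2 / 2.6
= 42.77 N/mm

42.77 N/mm


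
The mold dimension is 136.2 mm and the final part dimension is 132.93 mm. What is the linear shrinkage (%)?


Shrinkage = (mold - part) / mold * 100
= (136.2 - 132.93) / 136.2 * 100
= 3.27 / 136.2 * 100
= 2.4%

2.4%


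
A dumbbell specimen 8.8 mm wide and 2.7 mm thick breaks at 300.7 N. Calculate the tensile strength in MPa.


Area = width * thickness = 8.8 * 2.7 = 23.76 mm^2
TS = force / area = 300.7 / 23.76 = 12.66 MPa

12.66 MPa


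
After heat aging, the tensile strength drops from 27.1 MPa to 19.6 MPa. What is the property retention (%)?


Retention = aged / original * 100
= 19.6 / 27.1 * 100
= 72.3%

72.3%


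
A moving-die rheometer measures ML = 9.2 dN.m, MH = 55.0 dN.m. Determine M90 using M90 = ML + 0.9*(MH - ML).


M90 = ML + 0.9 * (MH - ML)
M90 = 9.2 + 0.9 * (55.0 - 9.2)
M90 = 9.2 + 0.9 * 45.8
M90 = 50.42 dN.m

50.42 dN.m


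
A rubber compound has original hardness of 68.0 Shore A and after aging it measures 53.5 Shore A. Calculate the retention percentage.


Retention = aged / original * 100
= 53.5 / 68.0 * 100
= 78.7%

78.7%


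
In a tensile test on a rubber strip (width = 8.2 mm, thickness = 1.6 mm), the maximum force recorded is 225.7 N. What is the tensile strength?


Area = width * thickness = 8.2 * 1.6 = 13.12 mm^2
TS = force / area = 225.7 / 13.12 = 17.2 MPa

17.2 MPa


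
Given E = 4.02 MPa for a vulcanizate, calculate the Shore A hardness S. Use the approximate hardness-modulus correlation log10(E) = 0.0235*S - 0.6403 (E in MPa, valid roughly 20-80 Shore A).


log10(E) = 0.0235*S - 0.6403  =>  S = (log10(E) + 0.6403) / 0.0235
log10(4.02) = 0.604226
S = (0.604226 + 0.6403) / 0.0235 = 1.244526 / 0.0235
S = 53.0

Shore A = 53.0


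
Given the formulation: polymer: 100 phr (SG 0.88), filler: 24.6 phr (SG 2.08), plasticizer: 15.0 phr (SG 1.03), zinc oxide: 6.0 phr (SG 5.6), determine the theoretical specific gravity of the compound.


Sum of weights = 145.6
Volume contributions:
  polymer: 100/0.88 = 113.6364
  filler: 24.6/2.08 = 11.8269
  plasticizer: 15.0/1.03 = 14.5631
  zinc oxide: 6.0/5.6 = 1.0714
Sum of volumes = 141.0978
SG = 145.6 / 141.0978 = 1.032

SG = 1.032


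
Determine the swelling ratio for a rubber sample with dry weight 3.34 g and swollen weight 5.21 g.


Q = W_swollen / W_dry
Q = 5.21 / 3.34
Q = 1.56

Q = 1.56


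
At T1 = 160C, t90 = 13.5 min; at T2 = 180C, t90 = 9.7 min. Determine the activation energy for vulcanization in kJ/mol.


T1 = 433.15 K, T2 = 453.15 K
1/T1 - 1/T2 = 1.0189e-04
ln(t1/t2) = ln(13.5/9.7) = 0.3306
Ea = 8.314 * 0.3306 / 1.0189e-04 = 26972.1533 J/mol
Ea = 26.97 kJ/mol

26.97 kJ/mol


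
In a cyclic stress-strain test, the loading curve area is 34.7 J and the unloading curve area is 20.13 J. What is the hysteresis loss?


Hysteresis loss = loading - unloading
= 34.7 - 20.13
= 14.57 J

14.57 J


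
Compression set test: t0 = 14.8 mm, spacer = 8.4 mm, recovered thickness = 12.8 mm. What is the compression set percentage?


CS = (t0 - recovered) / (t0 - ts) * 100
= (14.8 - 12.8) / (14.8 - 8.4) * 100
= 2.0 / 6.4 * 100
= 31.2%

31.2%


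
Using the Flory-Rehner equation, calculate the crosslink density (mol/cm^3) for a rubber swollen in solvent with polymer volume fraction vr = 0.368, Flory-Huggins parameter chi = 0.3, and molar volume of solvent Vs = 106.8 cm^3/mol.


ln(1 - vr) = ln(1 - 0.368) = -0.4589
Numerator = -((-0.4589) + 0.368 + 0.3 * 0.368^2) = 0.0502
Denominator = 106.8 * (0.368^(1/3) - 0.368/2) = 56.8827
nu = 0.0502 / 56.8827 = 8.8320e-04 mol/cm^3

8.8320e-04 mol/cm^3


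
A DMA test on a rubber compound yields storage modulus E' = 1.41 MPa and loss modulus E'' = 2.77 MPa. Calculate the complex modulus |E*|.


|E*| = sqrt(E'^2 + E''^2)
= sqrt(1.41^2 + 2.77^2)
= sqrt(1.9881 + 7.6729)
= 3.108 MPa

3.108 MPa


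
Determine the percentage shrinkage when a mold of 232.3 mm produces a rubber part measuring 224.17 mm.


Shrinkage = (mold - part) / mold * 100
= (232.3 - 224.17) / 232.3 * 100
= 8.13 / 232.3 * 100
= 3.5%

3.5%


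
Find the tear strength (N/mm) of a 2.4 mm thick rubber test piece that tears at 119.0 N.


Tear strength = force / thickness
= 119.0 / 2.4
= 49.58 N/mm

49.58 N/mm


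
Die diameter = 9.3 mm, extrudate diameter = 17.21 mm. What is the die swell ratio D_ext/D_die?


Die swell ratio = D_extrudate / D_die
= 17.21 / 9.3
= 1.851

Die swell = 1.851


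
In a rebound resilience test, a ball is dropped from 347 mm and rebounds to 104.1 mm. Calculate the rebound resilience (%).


Resilience = h_rebound / h_drop * 100
= 104.1 / 347 * 100
= 30.0%

30.0%


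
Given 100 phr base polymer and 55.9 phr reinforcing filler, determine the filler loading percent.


Filler % = filler / (rubber + filler) * 100
= 55.9 / (100 + 55.9) * 100
= 55.9 / 155.9 * 100
= 35.86%

35.86%


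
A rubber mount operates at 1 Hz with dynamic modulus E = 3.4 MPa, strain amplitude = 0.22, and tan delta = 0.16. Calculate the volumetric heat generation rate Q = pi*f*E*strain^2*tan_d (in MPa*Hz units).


Q = pi * f * E * strain^2 * tan_d
= pi * 1 * 3.4 * 0.22^2 * 0.16
= pi * 1 * 3.4 * 0.0484 * 0.16
= 0.0827

Q = 0.0827


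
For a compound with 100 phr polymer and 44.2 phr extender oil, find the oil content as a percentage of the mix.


Oil % = oil / (100 + oil) * 100
= 44.2 / (100 + 44.2) * 100
= 44.2 / 144.2 * 100
= 30.65%

30.65%


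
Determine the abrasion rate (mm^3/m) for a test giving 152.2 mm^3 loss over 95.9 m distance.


Rate = volume_loss / distance
= 152.2 / 95.9
= 1.587 mm^3/m

1.587 mm^3/m


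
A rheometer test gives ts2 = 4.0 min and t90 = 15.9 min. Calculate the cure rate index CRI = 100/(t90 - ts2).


CRI = 100 / (t90 - ts2)
= 100 / (15.9 - 4.0)
= 100 / 11.9
= 8.4 min^-1

8.4 min^-1


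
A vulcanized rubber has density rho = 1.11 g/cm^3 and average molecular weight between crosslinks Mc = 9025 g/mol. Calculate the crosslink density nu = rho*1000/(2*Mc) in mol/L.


nu = rho * 1000 / (2 * Mc)
nu = 1.11 * 1000 / (2 * 9025)
nu = 1110.0 / 18050
nu = 0.0615 mol/L

0.0615 mol/L


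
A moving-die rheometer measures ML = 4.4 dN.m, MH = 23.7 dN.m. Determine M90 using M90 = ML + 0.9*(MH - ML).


M90 = ML + 0.9 * (MH - ML)
M90 = 4.4 + 0.9 * (23.7 - 4.4)
M90 = 4.4 + 0.9 * 19.3
M90 = 21.77 dN.m

21.77 dN.m


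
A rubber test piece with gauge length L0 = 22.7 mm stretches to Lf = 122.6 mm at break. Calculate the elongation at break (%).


Elongation = (Lf - L0) / L0 * 100
= (122.6 - 22.7) / 22.7 * 100
= 99.9 / 22.7 * 100
= 440.1%

440.1%


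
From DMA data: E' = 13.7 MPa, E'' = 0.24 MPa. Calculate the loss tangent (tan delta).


tan delta = E'' / E'
= 0.24 / 13.7
= 0.0175

tan delta = 0.0175


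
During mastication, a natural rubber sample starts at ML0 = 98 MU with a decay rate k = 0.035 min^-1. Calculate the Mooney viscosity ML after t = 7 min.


ML = ML0 * exp(-k * t)
ML = 98 * exp(-0.035 * 7)
ML = 98 * 0.7827
ML = 76.71 MU

76.71 MU


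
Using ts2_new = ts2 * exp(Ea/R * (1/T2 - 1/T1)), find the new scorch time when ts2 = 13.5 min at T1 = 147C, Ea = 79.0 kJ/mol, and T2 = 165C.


Convert temperatures: T1 = 147 + 273.15 = 420.15 K, T2 = 165 + 273.15 = 438.15 K
ts2_new = 13.5 * exp(79000 / 8.314 * (1/438.15 - 1/420.15))
1/T2 - 1/T1 = -9.7779e-05
ts2_new = 5.33 min

5.33 min


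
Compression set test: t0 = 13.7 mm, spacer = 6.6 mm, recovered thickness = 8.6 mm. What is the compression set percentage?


CS = (t0 - recovered) / (t0 - ts) * 100
= (13.7 - 8.6) / (13.7 - 6.6) * 100
= 5.1 / 7.1 * 100
= 71.8%

71.8%


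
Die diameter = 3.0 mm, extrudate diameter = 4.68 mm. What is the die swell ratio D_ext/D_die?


Die swell ratio = D_extrudate / D_die
= 4.68 / 3.0
= 1.56

Die swell = 1.56


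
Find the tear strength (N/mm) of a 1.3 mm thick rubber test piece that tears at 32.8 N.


Tear strength = force / thickness
= 32.8 / 1.3
= 25.23 N/mm

25.23 N/mm


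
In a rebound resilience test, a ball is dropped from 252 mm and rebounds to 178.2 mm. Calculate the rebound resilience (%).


Resilience = h_rebound / h_drop * 100
= 178.2 / 252 * 100
= 70.7%

70.7%


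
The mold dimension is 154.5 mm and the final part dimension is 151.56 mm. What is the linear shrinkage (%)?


Shrinkage = (mold - part) / mold * 100
= (154.5 - 151.56) / 154.5 * 100
= 2.94 / 154.5 * 100
= 1.9%

1.9%


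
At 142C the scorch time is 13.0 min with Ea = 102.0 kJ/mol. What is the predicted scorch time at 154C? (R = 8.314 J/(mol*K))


Convert temperatures: T1 = 142 + 273.15 = 415.15 K, T2 = 154 + 273.15 = 427.15 K
ts2_new = 13.0 * exp(102000 / 8.314 * (1/427.15 - 1/415.15))
1/T2 - 1/T1 = -6.7670e-05
ts2_new = 5.67 min

5.67 min


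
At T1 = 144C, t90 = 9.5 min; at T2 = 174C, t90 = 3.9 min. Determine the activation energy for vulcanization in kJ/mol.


T1 = 417.15 K, T2 = 447.15 K
1/T1 - 1/T2 = 1.6083e-04
ln(t1/t2) = ln(9.5/3.9) = 0.8903
Ea = 8.314 * 0.8903 / 1.6083e-04 = 46023.3321 J/mol
Ea = 46.02 kJ/mol

46.02 kJ/mol


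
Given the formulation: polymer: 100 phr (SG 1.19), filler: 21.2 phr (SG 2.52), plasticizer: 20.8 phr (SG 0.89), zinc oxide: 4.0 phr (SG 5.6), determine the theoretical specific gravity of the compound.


Sum of weights = 146.0
Volume contributions:
  polymer: 100/1.19 = 84.0336
  filler: 21.2/2.52 = 8.4127
  plasticizer: 20.8/0.89 = 23.3708
  zinc oxide: 4.0/5.6 = 0.7143
Sum of volumes = 116.5314
SG = 146.0 / 116.5314 = 1.253

SG = 1.253


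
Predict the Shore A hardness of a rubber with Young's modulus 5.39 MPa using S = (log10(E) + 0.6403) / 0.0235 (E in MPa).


log10(E) = 0.0235*S - 0.6403  =>  S = (log10(E) + 0.6403) / 0.0235
log10(5.39) = 0.731589
S = (0.731589 + 0.6403) / 0.0235 = 1.371889 / 0.0235
S = 58.4

Shore A = 58.4


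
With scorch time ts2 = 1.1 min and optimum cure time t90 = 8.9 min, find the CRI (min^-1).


CRI = 100 / (t90 - ts2)
= 100 / (8.9 - 1.1)
= 100 / 7.8
= 12.82 min^-1

12.82 min^-1


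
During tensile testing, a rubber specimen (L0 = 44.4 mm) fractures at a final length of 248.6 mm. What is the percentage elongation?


Elongation = (Lf - L0) / L0 * 100
= (248.6 - 44.4) / 44.4 * 100
= 204.2 / 44.4 * 100
= 459.9%

459.9%


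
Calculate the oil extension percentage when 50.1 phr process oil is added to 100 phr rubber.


Oil % = oil / (100 + oil) * 100
= 50.1 / (100 + 50.1) * 100
= 50.1 / 150.1 * 100
= 33.38%

33.38%


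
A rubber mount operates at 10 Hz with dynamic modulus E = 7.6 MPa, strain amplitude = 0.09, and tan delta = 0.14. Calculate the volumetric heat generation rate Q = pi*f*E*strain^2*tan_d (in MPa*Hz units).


Q = pi * f * E * strain^2 * tan_d
= pi * 10 * 7.6 * 0.09^2 * 0.14
= pi * 10 * 7.6 * 0.0081 * 0.14
= 0.2708

Q = 0.2708


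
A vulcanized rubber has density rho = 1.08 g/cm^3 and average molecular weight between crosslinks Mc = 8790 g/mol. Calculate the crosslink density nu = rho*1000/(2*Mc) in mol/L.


nu = rho * 1000 / (2 * Mc)
nu = 1.08 * 1000 / (2 * 8790)
nu = 1080.0 / 17580
nu = 0.0614 mol/L

0.0614 mol/L


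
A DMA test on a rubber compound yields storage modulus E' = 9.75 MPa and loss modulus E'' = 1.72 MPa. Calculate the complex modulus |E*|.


|E*| = sqrt(E'^2 + E''^2)
= sqrt(9.75^2 + 1.72^2)
= sqrt(95.0625 + 2.9584)
= 9.901 MPa

9.901 MPa


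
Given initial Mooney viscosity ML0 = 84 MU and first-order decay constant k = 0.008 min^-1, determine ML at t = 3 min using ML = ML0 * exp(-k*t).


ML = ML0 * exp(-k * t)
ML = 84 * exp(-0.008 * 3)
ML = 84 * 0.9763
ML = 82.01 MU

82.01 MU


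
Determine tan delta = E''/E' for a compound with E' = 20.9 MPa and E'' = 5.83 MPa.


tan delta = E'' / E'
= 5.83 / 20.9
= 0.2789

tan delta = 0.2789


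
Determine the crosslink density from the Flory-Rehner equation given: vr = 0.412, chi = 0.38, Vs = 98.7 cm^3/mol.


ln(1 - vr) = ln(1 - 0.412) = -0.5310
Numerator = -((-0.5310) + 0.412 + 0.38 * 0.412^2) = 0.0545
Denominator = 98.7 * (0.412^(1/3) - 0.412/2) = 53.1107
nu = 0.0545 / 53.1107 = 0.0010 mol/cm^3

0.0010 mol/cm^3


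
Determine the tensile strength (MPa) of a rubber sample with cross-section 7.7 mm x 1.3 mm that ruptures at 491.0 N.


Area = width * thickness = 7.7 * 1.3 = 10.01 mm^2
TS = force / area = 491.0 / 10.01 = 49.05 MPa

49.05 MPa


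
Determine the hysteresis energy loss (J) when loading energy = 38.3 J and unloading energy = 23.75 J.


Hysteresis loss = loading - unloading
= 38.3 - 23.75
= 14.55 J

14.55 J


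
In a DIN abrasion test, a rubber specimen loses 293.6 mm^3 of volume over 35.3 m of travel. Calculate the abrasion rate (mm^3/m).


Rate = volume_loss / distance
= 293.6 / 35.3
= 8.317 mm^3/m

8.317 mm^3/m


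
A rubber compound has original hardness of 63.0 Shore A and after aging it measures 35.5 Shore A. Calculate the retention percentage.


Retention = aged / original * 100
= 35.5 / 63.0 * 100
= 56.3%

56.3%


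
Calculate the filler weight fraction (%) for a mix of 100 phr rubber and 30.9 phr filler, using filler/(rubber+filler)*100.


Filler % = filler / (rubber + filler) * 100
= 30.9 / (100 + 30.9) * 100
= 30.9 / 130.9 * 100
= 23.61%

23.61%


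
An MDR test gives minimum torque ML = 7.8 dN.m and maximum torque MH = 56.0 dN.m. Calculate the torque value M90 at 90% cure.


M90 = ML + 0.9 * (MH - ML)
M90 = 7.8 + 0.9 * (56.0 - 7.8)
M90 = 7.8 + 0.9 * 48.2
M90 = 51.18 dN.m

51.18 dN.m


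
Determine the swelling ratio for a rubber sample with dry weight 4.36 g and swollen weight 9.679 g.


Q = W_swollen / W_dry
Q = 9.679 / 4.36
Q = 2.22

Q = 2.22


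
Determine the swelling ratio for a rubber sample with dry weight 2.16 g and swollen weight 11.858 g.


Q = W_swollen / W_dry
Q = 11.858 / 2.16
Q = 5.49

Q = 5.49


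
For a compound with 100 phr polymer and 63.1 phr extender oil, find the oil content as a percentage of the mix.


Oil % = oil / (100 + oil) * 100
= 63.1 / (100 + 63.1) * 100
= 63.1 / 163.1 * 100
= 38.69%

38.69%


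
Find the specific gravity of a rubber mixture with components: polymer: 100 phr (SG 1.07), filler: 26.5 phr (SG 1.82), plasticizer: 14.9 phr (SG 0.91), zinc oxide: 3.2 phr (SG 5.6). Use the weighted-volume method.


Sum of weights = 144.6
Volume contributions:
  polymer: 100/1.07 = 93.4579
  filler: 26.5/1.82 = 14.5604
  plasticizer: 14.9/0.91 = 16.3736
  zinc oxide: 3.2/5.6 = 0.5714
Sum of volumes = 124.9634
SG = 144.6 / 124.9634 = 1.157

SG = 1.157


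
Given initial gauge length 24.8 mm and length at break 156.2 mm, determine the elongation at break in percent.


Elongation = (Lf - L0) / L0 * 100
= (156.2 - 24.8) / 24.8 * 100
= 131.4 / 24.8 * 100
= 529.8%

529.8%


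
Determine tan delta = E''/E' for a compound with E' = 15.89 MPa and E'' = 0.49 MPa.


tan delta = E'' / E'
= 0.49 / 15.89
= 0.0308

tan delta = 0.0308


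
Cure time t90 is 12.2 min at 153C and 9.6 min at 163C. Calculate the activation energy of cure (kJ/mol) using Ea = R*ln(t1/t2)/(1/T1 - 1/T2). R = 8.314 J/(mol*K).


T1 = 426.15 K, T2 = 436.15 K
1/T1 - 1/T2 = 5.3802e-05
ln(t1/t2) = ln(12.2/9.6) = 0.2397
Ea = 8.314 * 0.2397 / 5.3802e-05 = 37036.2695 J/mol
Ea = 37.04 kJ/mol

37.04 kJ/mol


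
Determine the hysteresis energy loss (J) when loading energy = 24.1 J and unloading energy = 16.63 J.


Hysteresis loss = loading - unloading
= 24.1 - 16.63
= 7.47 J

7.47 J


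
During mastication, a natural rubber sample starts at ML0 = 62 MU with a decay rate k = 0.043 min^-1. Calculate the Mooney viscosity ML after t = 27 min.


ML = ML0 * exp(-k * t)
ML = 62 * exp(-0.043 * 27)
ML = 62 * 0.3132
ML = 19.42 MU

19.42 MU


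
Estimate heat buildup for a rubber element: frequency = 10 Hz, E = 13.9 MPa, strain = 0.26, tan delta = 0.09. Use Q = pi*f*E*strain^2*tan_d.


Q = pi * f * E * strain^2 * tan_d
= pi * 10 * 13.9 * 0.26^2 * 0.09
= pi * 10 * 13.9 * 0.0676 * 0.09
= 2.6568

Q = 2.6568


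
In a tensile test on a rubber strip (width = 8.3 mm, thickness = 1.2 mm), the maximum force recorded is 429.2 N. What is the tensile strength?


Area = width * thickness = 8.3 * 1.2 = 9.96 mm^2
TS = force / area = 429.2 / 9.96 = 43.09 MPa

43.09 MPa


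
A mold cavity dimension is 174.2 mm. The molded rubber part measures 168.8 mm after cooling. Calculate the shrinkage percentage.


Shrinkage = (mold - part) / mold * 100
= (174.2 - 168.8) / 174.2 * 100
= 5.4 / 174.2 * 100
= 3.1%

3.1%


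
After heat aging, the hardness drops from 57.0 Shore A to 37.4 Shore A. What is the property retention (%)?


Retention = aged / original * 100
= 37.4 / 57.0 * 100
= 65.6%

65.6%


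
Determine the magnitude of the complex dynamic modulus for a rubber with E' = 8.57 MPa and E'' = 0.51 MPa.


|E*| = sqrt(E'^2 + E''^2)
= sqrt(8.57^2 + 0.51^2)
= sqrt(73.4449 + 0.2601)
= 8.585 MPa

8.585 MPa


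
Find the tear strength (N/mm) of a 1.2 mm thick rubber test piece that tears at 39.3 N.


Tear strength = force / thickness
= 39.3 / 1.2
= 32.75 N/mm

32.75 N/mm


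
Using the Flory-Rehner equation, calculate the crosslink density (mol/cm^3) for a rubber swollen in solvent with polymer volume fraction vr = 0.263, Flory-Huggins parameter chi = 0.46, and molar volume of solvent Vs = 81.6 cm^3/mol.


ln(1 - vr) = ln(1 - 0.263) = -0.3052
Numerator = -((-0.3052) + 0.263 + 0.46 * 0.263^2) = 0.0103
Denominator = 81.6 * (0.263^(1/3) - 0.263/2) = 41.5504
nu = 0.0103 / 41.5504 = 2.4909e-04 mol/cm^3

2.4909e-04 mol/cm^3


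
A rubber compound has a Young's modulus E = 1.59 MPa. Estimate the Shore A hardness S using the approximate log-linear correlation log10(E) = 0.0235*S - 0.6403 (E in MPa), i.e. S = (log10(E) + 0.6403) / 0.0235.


log10(E) = 0.0235*S - 0.6403  =>  S = (log10(E) + 0.6403) / 0.0235
log10(1.59) = 0.201397
S = (0.201397 + 0.6403) / 0.0235 = 0.841697 / 0.0235
S = 35.8

Shore A = 35.8


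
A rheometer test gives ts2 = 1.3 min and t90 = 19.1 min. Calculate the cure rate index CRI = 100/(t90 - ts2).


CRI = 100 / (t90 - ts2)
= 100 / (19.1 - 1.3)
= 100 / 17.8
= 5.62 min^-1

5.62 min^-1


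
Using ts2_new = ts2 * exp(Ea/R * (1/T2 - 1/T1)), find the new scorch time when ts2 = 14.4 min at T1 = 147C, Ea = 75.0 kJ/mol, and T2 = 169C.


Convert temperatures: T1 = 147 + 273.15 = 420.15 K, T2 = 169 + 273.15 = 442.15 K
ts2_new = 14.4 * exp(75000 / 8.314 * (1/442.15 - 1/420.15))
1/T2 - 1/T1 = -1.1843e-04
ts2_new = 4.95 min

4.95 min


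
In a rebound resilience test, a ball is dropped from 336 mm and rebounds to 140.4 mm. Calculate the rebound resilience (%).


Resilience = h_rebound / h_drop * 100
= 140.4 / 336 * 100
= 41.8%

41.8%


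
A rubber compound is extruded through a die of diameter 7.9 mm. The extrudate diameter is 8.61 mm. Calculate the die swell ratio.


Die swell ratio = D_extrudate / D_die
= 8.61 / 7.9
= 1.09

Die swell = 1.09


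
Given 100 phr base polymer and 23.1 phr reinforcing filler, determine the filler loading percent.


Filler % = filler / (rubber + filler) * 100
= 23.1 / (100 + 23.1) * 100
= 23.1 / 123.1 * 100
= 18.77%

18.77%


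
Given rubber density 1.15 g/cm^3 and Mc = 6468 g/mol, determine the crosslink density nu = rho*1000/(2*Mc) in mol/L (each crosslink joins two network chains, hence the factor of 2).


nu = rho * 1000 / (2 * Mc)
nu = 1.15 * 1000 / (2 * 6468)
nu = 1150.0 / 12936
nu = 0.0889 mol/L

0.0889 mol/L


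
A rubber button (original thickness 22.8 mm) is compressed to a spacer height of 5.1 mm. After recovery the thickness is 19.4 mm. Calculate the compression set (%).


CS = (t0 - recovered) / (t0 - ts) * 100
= (22.8 - 19.4) / (22.8 - 5.1) * 100
= 3.4 / 17.7 * 100
= 19.2%

19.2%


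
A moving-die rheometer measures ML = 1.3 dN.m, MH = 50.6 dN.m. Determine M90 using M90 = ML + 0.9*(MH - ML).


M90 = ML + 0.9 * (MH - ML)
M90 = 1.3 + 0.9 * (50.6 - 1.3)
M90 = 1.3 + 0.9 * 49.3
M90 = 45.67 dN.m

45.67 dN.m


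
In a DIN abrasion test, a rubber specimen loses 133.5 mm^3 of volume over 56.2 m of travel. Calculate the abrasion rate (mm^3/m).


Rate = volume_loss / distance
= 133.5 / 56.2
= 2.375 mm^3/m

2.375 mm^3/m


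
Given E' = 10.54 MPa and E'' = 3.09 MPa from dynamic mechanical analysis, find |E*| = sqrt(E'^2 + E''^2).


|E*| = sqrt(E'^2 + E''^2)
= sqrt(10.54^2 + 3.09^2)
= sqrt(111.0916 + 9.5481)
= 10.984 MPa

10.984 MPa


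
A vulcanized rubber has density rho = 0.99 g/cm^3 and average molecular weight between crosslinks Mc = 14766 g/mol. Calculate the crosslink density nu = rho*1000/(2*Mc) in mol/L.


nu = rho * 1000 / (2 * Mc)
nu = 0.99 * 1000 / (2 * 14766)
nu = 990.0 / 29532
nu = 0.0335 mol/L

0.0335 mol/L


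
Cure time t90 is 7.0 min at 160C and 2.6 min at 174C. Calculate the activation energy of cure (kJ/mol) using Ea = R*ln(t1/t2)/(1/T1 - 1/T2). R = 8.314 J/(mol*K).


T1 = 433.15 K, T2 = 447.15 K
1/T1 - 1/T2 = 7.2283e-05
ln(t1/t2) = ln(7.0/2.6) = 0.9904
Ea = 8.314 * 0.9904 / 7.2283e-05 = 113915.7049 J/mol
Ea = 113.92 kJ/mol

113.92 kJ/mol


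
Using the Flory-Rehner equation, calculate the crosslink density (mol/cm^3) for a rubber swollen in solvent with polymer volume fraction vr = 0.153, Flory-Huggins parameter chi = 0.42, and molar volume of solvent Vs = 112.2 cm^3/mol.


ln(1 - vr) = ln(1 - 0.153) = -0.1661
Numerator = -((-0.1661) + 0.153 + 0.42 * 0.153^2) = 0.0032
Denominator = 112.2 * (0.153^(1/3) - 0.153/2) = 51.4267
nu = 0.0032 / 51.4267 = 6.2668e-05 mol/cm^3

6.2668e-05 mol/cm^3


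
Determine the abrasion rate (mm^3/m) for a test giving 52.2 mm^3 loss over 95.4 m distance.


Rate = volume_loss / distance
= 52.2 / 95.4
= 0.547 mm^3/m

0.547 mm^3/m


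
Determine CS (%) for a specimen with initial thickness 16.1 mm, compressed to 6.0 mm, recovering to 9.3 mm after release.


CS = (t0 - recovered) / (t0 - ts) * 100
= (16.1 - 9.3) / (16.1 - 6.0) * 100
= 6.8 / 10.1 * 100
= 67.3%

67.3%


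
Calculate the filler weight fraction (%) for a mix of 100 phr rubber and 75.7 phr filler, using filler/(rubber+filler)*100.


Filler % = filler / (rubber + filler) * 100
= 75.7 / (100 + 75.7) * 100
= 75.7 / 175.7 * 100
= 43.08%

43.08%


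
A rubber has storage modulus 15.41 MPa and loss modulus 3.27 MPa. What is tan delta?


tan delta = E'' / E'
= 3.27 / 15.41
= 0.2122

tan delta = 0.2122


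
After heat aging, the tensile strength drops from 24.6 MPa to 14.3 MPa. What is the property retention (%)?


Retention = aged / original * 100
= 14.3 / 24.6 * 100
= 58.1%

58.1%


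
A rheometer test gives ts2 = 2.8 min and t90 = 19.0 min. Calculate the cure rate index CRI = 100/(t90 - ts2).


CRI = 100 / (t90 - ts2)
= 100 / (19.0 - 2.8)
= 100 / 16.2
= 6.17 min^-1

6.17 min^-1


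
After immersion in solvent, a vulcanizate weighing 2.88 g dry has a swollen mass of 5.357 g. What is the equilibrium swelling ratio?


Q = W_swollen / W_dry
Q = 5.357 / 2.88
Q = 1.86

Q = 1.86


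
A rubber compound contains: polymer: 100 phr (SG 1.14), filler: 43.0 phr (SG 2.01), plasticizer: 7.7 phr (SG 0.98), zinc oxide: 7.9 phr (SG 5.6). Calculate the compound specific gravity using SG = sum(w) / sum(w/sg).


Sum of weights = 158.6
Volume contributions:
  polymer: 100/1.14 = 87.7193
  filler: 43.0/2.01 = 21.3930
  plasticizer: 7.7/0.98 = 7.8571
  zinc oxide: 7.9/5.6 = 1.4107
Sum of volumes = 118.3802
SG = 158.6 / 118.3802 = 1.34

SG = 1.34


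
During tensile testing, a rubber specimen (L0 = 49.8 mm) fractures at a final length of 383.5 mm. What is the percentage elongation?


Elongation = (Lf - L0) / L0 * 100
= (383.5 - 49.8) / 49.8 * 100
= 333.7 / 49.8 * 100
= 670.1%

670.1%


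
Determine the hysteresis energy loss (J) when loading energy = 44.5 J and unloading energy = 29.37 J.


Hysteresis loss = loading - unloading
= 44.5 - 29.37
= 15.13 J

15.13 J


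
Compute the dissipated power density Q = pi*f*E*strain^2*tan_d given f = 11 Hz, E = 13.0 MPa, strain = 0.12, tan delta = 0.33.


Q = pi * f * E * strain^2 * tan_d
= pi * 11 * 13.0 * 0.12^2 * 0.33
= pi * 11 * 13.0 * 0.0144 * 0.33
= 2.1348

Q = 2.1348


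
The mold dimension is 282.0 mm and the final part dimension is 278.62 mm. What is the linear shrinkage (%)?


Shrinkage = (mold - part) / mold * 100
= (282.0 - 278.62) / 282.0 * 100
= 3.38 / 282.0 * 100
= 1.2%

1.2%


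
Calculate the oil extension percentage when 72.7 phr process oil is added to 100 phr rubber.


Oil % = oil / (100 + oil) * 100
= 72.7 / (100 + 72.7) * 100
= 72.7 / 172.7 * 100
= 42.1%

42.1%


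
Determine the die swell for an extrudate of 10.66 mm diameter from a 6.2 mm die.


Die swell ratio = D_extrudate / D_die
= 10.66 / 6.2
= 1.719

Die swell = 1.719


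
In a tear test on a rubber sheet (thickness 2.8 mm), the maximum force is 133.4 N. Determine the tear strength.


Tear strength = force / thickness
= 133.4 / 2.8
= 47.64 N/mm

47.64 N/mm


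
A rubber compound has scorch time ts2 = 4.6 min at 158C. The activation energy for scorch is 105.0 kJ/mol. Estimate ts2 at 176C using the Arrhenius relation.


Convert temperatures: T1 = 158 + 273.15 = 431.15 K, T2 = 176 + 273.15 = 449.15 K
ts2_new = 4.6 * exp(105000 / 8.314 * (1/449.15 - 1/431.15))
1/T2 - 1/T1 = -9.2951e-05
ts2_new = 1.42 min

1.42 min


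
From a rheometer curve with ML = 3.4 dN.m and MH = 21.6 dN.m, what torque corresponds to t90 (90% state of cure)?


M90 = ML + 0.9 * (MH - ML)
M90 = 3.4 + 0.9 * (21.6 - 3.4)
M90 = 3.4 + 0.9 * 18.2
M90 = 19.78 dN.m

19.78 dN.m


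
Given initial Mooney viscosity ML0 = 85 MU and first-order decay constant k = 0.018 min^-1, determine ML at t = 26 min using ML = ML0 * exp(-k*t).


ML = ML0 * exp(-k * t)
ML = 85 * exp(-0.018 * 26)
ML = 85 * 0.6263
ML = 53.23 MU

53.23 MU


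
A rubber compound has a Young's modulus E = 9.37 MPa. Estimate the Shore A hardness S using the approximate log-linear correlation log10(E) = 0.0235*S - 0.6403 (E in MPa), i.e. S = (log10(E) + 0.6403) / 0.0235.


log10(E) = 0.0235*S - 0.6403  =>  S = (log10(E) + 0.6403) / 0.0235
log10(9.37) = 0.971740
S = (0.971740 + 0.6403) / 0.0235 = 1.612040 / 0.0235
S = 68.6

Shore A = 68.6


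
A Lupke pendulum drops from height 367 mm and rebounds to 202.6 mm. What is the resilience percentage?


Resilience = h_rebound / h_drop * 100
= 202.6 / 367 * 100
= 55.2%

55.2%


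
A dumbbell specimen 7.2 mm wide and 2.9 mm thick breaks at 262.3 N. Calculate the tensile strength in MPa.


Area = width * thickness = 7.2 * 2.9 = 20.88 mm^2
TS = force / area = 262.3 / 20.88 = 12.56 MPa

12.56 MPa


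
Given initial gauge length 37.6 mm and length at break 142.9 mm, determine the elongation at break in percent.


Elongation = (Lf - L0) / L0 * 100
= (142.9 - 37.6) / 37.6 * 100
= 105.3 / 37.6 * 100
= 280.1%

280.1%


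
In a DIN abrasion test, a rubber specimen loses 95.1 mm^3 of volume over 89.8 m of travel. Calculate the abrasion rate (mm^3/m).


Rate = volume_loss / distance
= 95.1 / 89.8
= 1.059 mm^3/m

1.059 mm^3/m


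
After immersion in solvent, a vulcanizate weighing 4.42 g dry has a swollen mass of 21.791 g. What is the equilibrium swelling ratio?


Q = W_swollen / W_dry
Q = 21.791 / 4.42
Q = 4.93

Q = 4.93


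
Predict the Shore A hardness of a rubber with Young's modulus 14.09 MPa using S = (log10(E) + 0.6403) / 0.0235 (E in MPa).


log10(E) = 0.0235*S - 0.6403  =>  S = (log10(E) + 0.6403) / 0.0235
log10(14.09) = 1.148911
S = (1.148911 + 0.6403) / 0.0235 = 1.789211 / 0.0235
S = 76.1

Shore A = 76.1


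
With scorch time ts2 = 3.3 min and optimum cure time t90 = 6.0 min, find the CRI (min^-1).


CRI = 100 / (t90 - ts2)
= 100 / (6.0 - 3.3)
= 100 / 2.7
= 37.04 min^-1

37.04 min^-1


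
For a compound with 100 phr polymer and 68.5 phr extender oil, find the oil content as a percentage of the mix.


Oil % = oil / (100 + oil) * 100
= 68.5 / (100 + 68.5) * 100
= 68.5 / 168.5 * 100
= 40.65%

40.65%


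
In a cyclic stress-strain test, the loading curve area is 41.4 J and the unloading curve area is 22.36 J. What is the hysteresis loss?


Hysteresis loss = loading - unloading
= 41.4 - 22.36
= 19.04 J

19.04 J


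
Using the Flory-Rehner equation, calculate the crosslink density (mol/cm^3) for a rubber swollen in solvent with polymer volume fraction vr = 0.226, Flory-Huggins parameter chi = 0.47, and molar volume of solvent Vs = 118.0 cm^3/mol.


ln(1 - vr) = ln(1 - 0.226) = -0.2562
Numerator = -((-0.2562) + 0.226 + 0.47 * 0.226^2) = 0.0062
Denominator = 118.0 * (0.226^(1/3) - 0.226/2) = 58.5422
nu = 0.0062 / 58.5422 = 1.0553e-04 mol/cm^3

1.0553e-04 mol/cm^3


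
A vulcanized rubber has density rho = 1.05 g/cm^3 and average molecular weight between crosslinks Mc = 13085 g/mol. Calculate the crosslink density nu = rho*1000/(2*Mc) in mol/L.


nu = rho * 1000 / (2 * Mc)
nu = 1.05 * 1000 / (2 * 13085)
nu = 1050.0 / 26170
nu = 0.0401 mol/L

0.0401 mol/L


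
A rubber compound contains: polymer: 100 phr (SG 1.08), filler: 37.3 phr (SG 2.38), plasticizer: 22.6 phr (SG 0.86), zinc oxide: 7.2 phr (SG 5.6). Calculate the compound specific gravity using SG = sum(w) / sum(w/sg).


Sum of weights = 167.1
Volume contributions:
  polymer: 100/1.08 = 92.5926
  filler: 37.3/2.38 = 15.6723
  plasticizer: 22.6/0.86 = 26.2791
  zinc oxide: 7.2/5.6 = 1.2857
Sum of volumes = 135.8296
SG = 167.1 / 135.8296 = 1.23

SG = 1.23


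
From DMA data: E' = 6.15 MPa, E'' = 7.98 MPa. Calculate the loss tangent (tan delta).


tan delta = E'' / E'
= 7.98 / 6.15
= 1.2976

tan delta = 1.2976


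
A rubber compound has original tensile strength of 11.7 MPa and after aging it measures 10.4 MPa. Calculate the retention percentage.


Retention = aged / original * 100
= 10.4 / 11.7 * 100
= 88.9%

88.9%


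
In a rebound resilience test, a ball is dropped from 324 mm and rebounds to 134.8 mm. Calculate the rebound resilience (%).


Resilience = h_rebound / h_drop * 100
= 134.8 / 324 * 100
= 41.6%

41.6%


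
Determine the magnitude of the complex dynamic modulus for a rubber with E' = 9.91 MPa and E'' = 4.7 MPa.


|E*| = sqrt(E'^2 + E''^2)
= sqrt(9.91^2 + 4.7^2)
= sqrt(98.2081 + 22.0900)
= 10.968 MPa

10.968 MPa


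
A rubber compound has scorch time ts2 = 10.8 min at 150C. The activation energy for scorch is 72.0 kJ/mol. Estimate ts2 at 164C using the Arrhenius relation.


Convert temperatures: T1 = 150 + 273.15 = 423.15 K, T2 = 164 + 273.15 = 437.15 K
ts2_new = 10.8 * exp(72000 / 8.314 * (1/437.15 - 1/423.15))
1/T2 - 1/T1 = -7.5684e-05
ts2_new = 5.61 min

5.61 min


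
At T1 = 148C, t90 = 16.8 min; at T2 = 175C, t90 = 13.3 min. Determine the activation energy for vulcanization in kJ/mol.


T1 = 421.15 K, T2 = 448.15 K
1/T1 - 1/T2 = 1.4306e-04
ln(t1/t2) = ln(16.8/13.3) = 0.2336
Ea = 8.314 * 0.2336 / 1.4306e-04 = 13577.0967 J/mol
Ea = 13.58 kJ/mol

13.58 kJ/mol


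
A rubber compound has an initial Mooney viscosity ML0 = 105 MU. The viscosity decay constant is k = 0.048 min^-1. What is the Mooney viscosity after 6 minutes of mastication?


ML = ML0 * exp(-k * t)
ML = 105 * exp(-0.048 * 6)
ML = 105 * 0.7498
ML = 78.72 MU

78.72 MU


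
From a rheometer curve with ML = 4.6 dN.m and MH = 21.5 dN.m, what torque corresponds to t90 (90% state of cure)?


M90 = ML + 0.9 * (MH - ML)
M90 = 4.6 + 0.9 * (21.5 - 4.6)
M90 = 4.6 + 0.9 * 16.9
M90 = 19.81 dN.m

19.81 dN.m


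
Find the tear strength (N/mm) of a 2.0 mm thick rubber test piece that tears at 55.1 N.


Tear strength = force / thickness
= 55.1 / 2.0
= 27.55 N/mm

27.55 N/mm


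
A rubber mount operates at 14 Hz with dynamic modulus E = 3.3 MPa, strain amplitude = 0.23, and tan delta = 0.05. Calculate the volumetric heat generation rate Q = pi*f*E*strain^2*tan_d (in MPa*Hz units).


Q = pi * f * E * strain^2 * tan_d
= pi * 14 * 3.3 * 0.23^2 * 0.05
= pi * 14 * 3.3 * 0.0529 * 0.05
= 0.3839

Q = 0.3839


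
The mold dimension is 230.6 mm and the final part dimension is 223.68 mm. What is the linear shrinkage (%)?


Shrinkage = (mold - part) / mold * 100
= (230.6 - 223.68) / 230.6 * 100
= 6.92 / 230.6 * 100
= 3.0%

3.0%


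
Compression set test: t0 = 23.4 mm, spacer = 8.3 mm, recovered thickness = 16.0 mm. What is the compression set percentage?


CS = (t0 - recovered) / (t0 - ts) * 100
= (23.4 - 16.0) / (23.4 - 8.3) * 100
= 7.4 / 15.1 * 100
= 49.0%

49.0%


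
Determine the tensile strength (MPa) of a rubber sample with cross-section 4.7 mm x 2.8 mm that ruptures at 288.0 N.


Area = width * thickness = 4.7 * 2.8 = 13.16 mm^2
TS = force / area = 288.0 / 13.16 = 21.88 MPa

21.88 MPa


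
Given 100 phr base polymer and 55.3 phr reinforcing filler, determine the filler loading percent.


Filler % = filler / (rubber + filler) * 100
= 55.3 / (100 + 55.3) * 100
= 55.3 / 155.3 * 100
= 35.61%

35.61%


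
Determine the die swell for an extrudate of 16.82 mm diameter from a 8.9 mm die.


Die swell ratio = D_extrudate / D_die
= 16.82 / 8.9
= 1.89

Die swell = 1.89


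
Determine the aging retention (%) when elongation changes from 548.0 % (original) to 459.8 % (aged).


Retention = aged / original * 100
= 459.8 / 548.0 * 100
= 83.9%

83.9%


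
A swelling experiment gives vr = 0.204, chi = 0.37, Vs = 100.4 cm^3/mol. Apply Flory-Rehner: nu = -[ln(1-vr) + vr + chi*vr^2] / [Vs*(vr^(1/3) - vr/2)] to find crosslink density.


ln(1 - vr) = ln(1 - 0.204) = -0.2282
Numerator = -((-0.2282) + 0.204 + 0.37 * 0.204^2) = 0.0088
Denominator = 100.4 * (0.204^(1/3) - 0.204/2) = 48.8623
nu = 0.0088 / 48.8623 = 1.7924e-04 mol/cm^3

1.7924e-04 mol/cm^3


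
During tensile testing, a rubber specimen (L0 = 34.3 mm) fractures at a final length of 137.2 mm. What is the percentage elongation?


Elongation = (Lf - L0) / L0 * 100
= (137.2 - 34.3) / 34.3 * 100
= 102.9 / 34.3 * 100
= 300.0%

300.0%


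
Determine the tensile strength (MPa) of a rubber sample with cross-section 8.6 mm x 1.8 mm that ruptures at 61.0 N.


Area = width * thickness = 8.6 * 1.8 = 15.48 mm^2
TS = force / area = 61.0 / 15.48 = 3.94 MPa

3.94 MPa


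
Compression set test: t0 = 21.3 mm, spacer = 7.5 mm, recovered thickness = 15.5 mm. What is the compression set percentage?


CS = (t0 - recovered) / (t0 - ts) * 100
= (21.3 - 15.5) / (21.3 - 7.5) * 100
= 5.8 / 13.8 * 100
= 42.0%

42.0%


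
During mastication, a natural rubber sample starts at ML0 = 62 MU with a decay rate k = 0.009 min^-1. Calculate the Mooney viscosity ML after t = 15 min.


ML = ML0 * exp(-k * t)
ML = 62 * exp(-0.009 * 15)
ML = 62 * 0.8737
ML = 54.17 MU

54.17 MU


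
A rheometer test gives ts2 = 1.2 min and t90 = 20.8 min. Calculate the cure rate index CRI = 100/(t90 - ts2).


CRI = 100 / (t90 - ts2)
= 100 / (20.8 - 1.2)
= 100 / 19.6
= 5.1 min^-1

5.1 min^-1
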